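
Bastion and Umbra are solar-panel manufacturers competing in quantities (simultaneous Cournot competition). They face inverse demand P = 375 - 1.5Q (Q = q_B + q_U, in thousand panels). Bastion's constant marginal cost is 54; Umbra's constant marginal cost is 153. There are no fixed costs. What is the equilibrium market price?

194

Bastion's profit: π_B = (375 - 1.5Q)q_B - (54q_B). Setting ∂π_B/∂q_B = 0: 321 - 3q_B - (3/2)(q_U) = 0.
Umbra's profit: π_U = (375 - 1.5Q)q_U - (153q_U). Setting ∂π_U/∂q_U = 0: 222 - 3q_U - (3/2)(q_B) = 0.
So q_B = (321 - (3/2)q_U)/3 and q_U = (222 - (3/2)q_B)/3.
Solving the pair: q_B = 280/3, q_U = 82/3.
Total output Q = 362/3, so price P = 375 - (3/2)·(362/3) = 194.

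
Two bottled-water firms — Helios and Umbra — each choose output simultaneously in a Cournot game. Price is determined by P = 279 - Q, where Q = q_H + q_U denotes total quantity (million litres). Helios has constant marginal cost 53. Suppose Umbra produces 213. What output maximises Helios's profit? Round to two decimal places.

6.50

With the rival's output fixed at 213, Helios's profit is π_H = (279 - 213 - q_H)q_H - (53q_H) = (66 - q_H)q_H - (53q_H).
∂π_H/∂q_H = 13 - 2q_H = 0, so q_H = 13/2.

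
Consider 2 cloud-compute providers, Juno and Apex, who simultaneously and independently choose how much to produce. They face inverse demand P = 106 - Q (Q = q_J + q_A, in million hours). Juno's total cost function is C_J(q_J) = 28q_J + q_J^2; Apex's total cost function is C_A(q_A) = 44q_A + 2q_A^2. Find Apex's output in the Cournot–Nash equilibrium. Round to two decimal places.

Juno's profit: π_J = (106 - Q)q_J - (28q_J + q_J²). Setting ∂π_J/∂q_J = 0: 78 - 4q_J - (q_A) = 0.
Apex's profit: π_A = (106 - Q)q_A - (44q_A + 2q_A²). Setting ∂π_A/∂q_A = 0: 62 - 6q_A - (q_J) = 0.
So q_J = (78 - q_A)/4 and q_A = (62 - q_J)/6.
Solving the pair: q_J = 406/23, q_A = 170/23.

7.39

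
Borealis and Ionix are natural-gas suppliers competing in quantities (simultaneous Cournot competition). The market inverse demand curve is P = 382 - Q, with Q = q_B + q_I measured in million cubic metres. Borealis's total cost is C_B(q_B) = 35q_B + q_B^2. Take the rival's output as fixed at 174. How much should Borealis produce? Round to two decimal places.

With the rival's output fixed at 174, Borealis's profit is π_B = (382 - 174 - q_B)q_B - (35q_B + q_B²) = (208 - q_B)q_B - (35q_B + q_B²).
∂π_B/∂q_B = 173 - 4q_B = 0, so q_B = 173/4.

43.25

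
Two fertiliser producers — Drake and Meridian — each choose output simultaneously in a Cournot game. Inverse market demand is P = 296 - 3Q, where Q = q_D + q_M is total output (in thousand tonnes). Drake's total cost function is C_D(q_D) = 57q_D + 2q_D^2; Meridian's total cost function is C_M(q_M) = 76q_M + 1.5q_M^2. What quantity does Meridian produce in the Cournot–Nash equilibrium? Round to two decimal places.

Drake's profit: π_D = (296 - 3Q)q_D - (57q_D + 2q_D²). Setting ∂π_D/∂q_D = 0: 239 - 10q_D - 3(q_M) = 0.
Meridian's first-order condition: 220 - 9q_M - 3(q_D) = 0.
Best responses: q_D = (239 - 3q_M)/10, q_M = (220 - 3q_D)/9.
Substituting one into the other gives q_D = 497/27 and q_M = 1483/81.

18.31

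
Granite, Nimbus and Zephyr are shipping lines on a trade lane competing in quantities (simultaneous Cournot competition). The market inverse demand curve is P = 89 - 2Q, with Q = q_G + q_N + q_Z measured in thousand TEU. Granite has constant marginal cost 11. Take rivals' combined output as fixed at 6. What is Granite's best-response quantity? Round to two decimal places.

With rivals' combined output fixed at 6, Granite's profit is π_G = (89 - 2·6 - 2q_G)q_G - (11q_G) = (77 - 2q_G)q_G - (11q_G).
∂π_G/∂q_G = 66 - 4q_G = 0, so q_G = 33/2.

16.50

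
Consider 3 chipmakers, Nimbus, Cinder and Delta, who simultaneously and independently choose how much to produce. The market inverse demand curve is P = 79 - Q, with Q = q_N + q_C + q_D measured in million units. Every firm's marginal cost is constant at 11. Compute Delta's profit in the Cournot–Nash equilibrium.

289

A representative firm's profit is π_i = q_i(79 - Q) - 11q_i.
Setting ∂π_i/∂q_i = 0 with rivals' quantities fixed: 68 - 2q_i - Σ_{j≠i} q_j = 0.
With identical firms every q_j equals q_i, so Σ_{j≠i} q_j = 2q_i and 68 = 4q_i, giving q_i = 17.
Price P = 79 - 51 = 28.
Delta's profit: (28 - 11)·17 = 289.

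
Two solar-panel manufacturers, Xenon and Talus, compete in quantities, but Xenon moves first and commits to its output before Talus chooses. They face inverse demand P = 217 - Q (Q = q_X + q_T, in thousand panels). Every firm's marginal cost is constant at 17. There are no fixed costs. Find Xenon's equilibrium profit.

The follower Talus best-responds to any q_X: π_T = (217 - Q)q_T - 17q_T.
Setting the follower's marginal profit to zero, 200 - q_X - 2q_T = 0, i.e. q_T = (200 - q_X)/2.
The leader anticipates this reaction. Substituting into P = 217 - Q gives P = 117 - (1/2)q_X, so π_X = (117 - (1/2)q_X)q_X - 17q_X.
The leader's first-order condition 100 - q_X = 0 yields q_X = 100.
Then q_T = (200 - 100)/2 = 50.
Price P = 217 - 150 = 67.
Xenon's profit: (67 - 17)·100 = 5000.

5000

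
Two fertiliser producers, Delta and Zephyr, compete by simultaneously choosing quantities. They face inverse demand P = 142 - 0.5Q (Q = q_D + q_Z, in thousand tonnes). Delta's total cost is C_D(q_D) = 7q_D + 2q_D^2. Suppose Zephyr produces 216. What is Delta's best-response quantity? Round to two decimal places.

5.40

With the rival's output fixed at 216, Delta's profit is π_D = (142 - (1/2)·216 - (1/2)q_D)q_D - (7q_D + 2q_D²) = (34 - (1/2)q_D)q_D - (7q_D + 2q_D²).
∂π_D/∂q_D = 27 - 5q_D = 0, so q_D = 27/5.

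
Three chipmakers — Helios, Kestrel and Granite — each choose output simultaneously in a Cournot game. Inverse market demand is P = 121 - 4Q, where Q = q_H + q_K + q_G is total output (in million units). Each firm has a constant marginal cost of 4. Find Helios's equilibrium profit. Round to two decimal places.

A representative firm's profit is π_i = q_i(121 - 4Q) - 4q_i.
First-order condition (treating rivals' output as given): 117 - 8q_i - 4·Σ_{j≠i} q_j = 0.
By symmetry each firm produces the same amount; substituting Σ_{j≠i} q_j = 2q_i yields q_i = 117/16.
Price P = 121 - 4·(351/16) = 133/4.
Helios's profit: (133/4 - 4)·(117/16) = 213.8906.

213.89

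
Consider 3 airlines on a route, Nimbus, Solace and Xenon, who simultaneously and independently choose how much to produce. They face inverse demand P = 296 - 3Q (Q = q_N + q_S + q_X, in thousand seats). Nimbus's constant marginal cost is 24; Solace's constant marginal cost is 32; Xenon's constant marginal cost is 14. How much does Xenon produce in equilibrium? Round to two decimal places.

25.83

Nimbus's profit: π_N = (296 - 3Q)q_N - (24q_N). Setting ∂π_N/∂q_N = 0: 272 - 6q_N - 3(q_S + q_X) = 0.
Solace's profit: π_S = (296 - 3Q)q_S - (32q_S). Setting ∂π_S/∂q_S = 0: 264 - 6q_S - 3(q_N + q_X) = 0.
Xenon's first-order condition: 282 - 6q_X - 3(q_N + q_S) = 0.
Adding the 3 first-order conditions: 818 − 12Q = 0, so Q = 409/6.
Back-substituting: q_N = (272 − 409/2)/3 = 45/2, q_S = (264 − 409/2)/3 = 119/6, q_X = (282 − 409/2)/3 = 155/6.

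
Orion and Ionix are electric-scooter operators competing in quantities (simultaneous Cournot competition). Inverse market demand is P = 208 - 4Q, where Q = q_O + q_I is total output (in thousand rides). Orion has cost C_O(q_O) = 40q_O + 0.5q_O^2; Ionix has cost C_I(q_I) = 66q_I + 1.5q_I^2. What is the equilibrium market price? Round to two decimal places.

117.11

Orion's profit: π_O = (208 - 4Q)q_O - (40q_O + (1/2)q_O²). Setting ∂π_O/∂q_O = 0: 168 - 9q_O - 4(q_I) = 0.
Ionix's profit: π_I = (208 - 4Q)q_I - (66q_I + (3/2)q_I²). Setting ∂π_I/∂q_I = 0: 142 - 11q_I - 4(q_O) = 0.
Rearranging gives the reaction functions q_O = (168 - 4q_I)/9 and q_I = (142 - 4q_O)/11.
Substituting one into the other gives q_O = 1280/83 and q_I = 606/83.
Total output Q = 1886/83, so price P = 208 - 4·(1886/83) = 117.1084.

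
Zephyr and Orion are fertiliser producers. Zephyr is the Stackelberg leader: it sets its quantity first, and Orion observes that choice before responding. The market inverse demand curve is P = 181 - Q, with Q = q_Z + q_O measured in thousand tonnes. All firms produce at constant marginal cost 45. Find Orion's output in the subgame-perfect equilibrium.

Solve by backward induction. Given q_Z, the follower Orion maximises π_O = (181 - q_Z - q_O)q_O - 45q_O.
∂π_O/∂q_O = 136 - q_Z - 2q_O = 0 gives the reaction function q_O = (136 - q_Z)/2.
The leader anticipates this reaction. Substituting into P = 181 - Q gives P = 113 - (1/2)q_Z, so π_Z = (113 - (1/2)q_Z)q_Z - 45q_Z.
Maximising: ∂π_Z/∂q_Z = 68 - q_Z = 0, giving q_Z = 68.
Then q_O = (136 - 68)/2 = 34.

34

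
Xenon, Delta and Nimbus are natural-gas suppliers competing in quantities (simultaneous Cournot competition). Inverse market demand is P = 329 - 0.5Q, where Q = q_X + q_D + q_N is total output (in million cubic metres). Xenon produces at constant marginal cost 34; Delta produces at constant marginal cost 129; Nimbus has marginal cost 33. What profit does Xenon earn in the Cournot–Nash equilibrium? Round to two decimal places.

18915.13

Xenon's profit: π_X = (329 - 0.5Q)q_X - (34q_X). Setting ∂π_X/∂q_X = 0: 295 - q_X - (1/2)(q_D + q_N) = 0.
Delta's first-order condition: 200 - q_D - (1/2)(q_X + q_N) = 0.
Nimbus's profit: π_N = (329 - 0.5Q)q_N - (33q_N). Setting ∂π_N/∂q_N = 0: 296 - q_N - (1/2)(q_X + q_D) = 0.
Adding the 3 conditions: 791 − Q − Q = 0, i.e. Q = 791/2.
Back-substituting: q_X = (295 − 791/4)/(1/2) = 389/2, q_D = (200 − 791/4)/(1/2) = 9/2, q_N = (296 − 791/4)/(1/2) = 393/2.
Price P = 329 - (1/2)·(791/2) = 525/4.
Xenon's profit: (525/4 - 34)·(389/2) = 18915.1250.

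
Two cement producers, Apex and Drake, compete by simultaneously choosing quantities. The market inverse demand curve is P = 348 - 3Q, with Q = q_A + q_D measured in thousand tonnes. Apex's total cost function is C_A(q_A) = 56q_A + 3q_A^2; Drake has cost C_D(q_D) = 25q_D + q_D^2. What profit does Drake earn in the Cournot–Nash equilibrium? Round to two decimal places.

4756.24

Apex's profit: π_A = (348 - 3Q)q_A - (56q_A + 3q_A²). Setting ∂π_A/∂q_A = 0: 292 - 12q_A - 3(q_D) = 0.
Drake's profit: π_D = (348 - 3Q)q_D - (25q_D + q_D²). Setting ∂π_D/∂q_D = 0: 323 - 8q_D - 3(q_A) = 0.
Best responses: q_A = (292 - 3q_D)/12, q_D = (323 - 3q_A)/8.
Substituting one into the other gives q_A = 1367/87 and q_D = 1000/29.
Price P = 348 - 3·50.1954 = 197.4138.
Drake's profit: 197.4138·(1000/29) - 25·(1000/29) - (1000/29)² = 4756.2426.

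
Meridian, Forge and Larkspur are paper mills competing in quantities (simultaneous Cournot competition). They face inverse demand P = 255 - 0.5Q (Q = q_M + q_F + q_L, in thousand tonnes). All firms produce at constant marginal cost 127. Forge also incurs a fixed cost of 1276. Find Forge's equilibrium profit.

772

A representative firm's profit is π_i = q_i(255 - 0.5Q) - 127q_i.
First-order condition (treating rivals' output as given): 128 - q_i - (1/2)·Σ_{j≠i} q_j = 0.
By symmetry each firm produces the same amount; substituting Σ_{j≠i} q_j = 2q_i yields q_i = 128/2 = 64.
Price P = 255 - (1/2)·192 = 159.
Forge's profit: (159 - 127)·64 - 1276 = 772.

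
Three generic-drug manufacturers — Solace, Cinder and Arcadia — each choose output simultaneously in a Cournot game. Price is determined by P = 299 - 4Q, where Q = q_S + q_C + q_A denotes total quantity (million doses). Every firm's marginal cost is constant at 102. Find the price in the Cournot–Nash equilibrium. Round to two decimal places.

Each firm earns π_i = (299 - 4Q)q_i - 102q_i.
Setting ∂π_i/∂q_i = 0 with rivals' quantities fixed: 197 - 8q_i - 4·Σ_{j≠i} q_j = 0.
By symmetry each firm produces the same amount; substituting Σ_{j≠i} q_j = 2q_i yields q_i = 197/16.
Total output Q = 591/16, so price P = 299 - 4·(591/16) = 605/4.

151.25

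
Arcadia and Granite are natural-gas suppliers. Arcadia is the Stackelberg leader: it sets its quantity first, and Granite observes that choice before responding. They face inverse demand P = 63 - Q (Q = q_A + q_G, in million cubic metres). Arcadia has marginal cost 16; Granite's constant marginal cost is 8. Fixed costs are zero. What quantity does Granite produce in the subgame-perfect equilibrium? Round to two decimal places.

17.75

Solve by backward induction. Given q_A, the follower Granite maximises π_G = (63 - q_A - q_G)q_G - 8q_G.
Follower FOC: 55 - q_A - 2q_G = 0, so q_G(q_A) = (55 - q_A)/2.
Arcadia substitutes q_G(q_A) into its own profit: π_A = q_A(63 - q_A - (55 - q_A)/2) - 16q_A = (71/2 - (1/2)q_A)q_A - 16q_A.
Maximising: ∂π_A/∂q_A = 39/2 - q_A = 0, giving q_A = 39/2.
Then q_G = (55 - 39/2)/2 = 71/4.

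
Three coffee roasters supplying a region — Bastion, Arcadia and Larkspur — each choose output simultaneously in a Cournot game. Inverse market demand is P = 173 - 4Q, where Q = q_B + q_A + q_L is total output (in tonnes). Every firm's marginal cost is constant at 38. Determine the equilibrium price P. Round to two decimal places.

71.75

Each firm earns π_i = (173 - 4Q)q_i - 38q_i.
First-order condition (treating rivals' output as given): 135 - 8q_i - 4·Σ_{j≠i} q_j = 0.
By symmetry each firm produces the same amount; substituting Σ_{j≠i} q_j = 2q_i yields q_i = 135/16.
Total output Q = 405/16, so price P = 173 - 4·(405/16) = 287/4.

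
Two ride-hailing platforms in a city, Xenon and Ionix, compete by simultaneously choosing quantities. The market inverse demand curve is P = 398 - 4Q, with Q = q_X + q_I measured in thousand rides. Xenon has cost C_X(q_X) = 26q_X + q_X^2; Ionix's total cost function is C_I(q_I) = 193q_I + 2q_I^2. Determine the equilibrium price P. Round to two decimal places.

Xenon's profit: π_X = (398 - 4Q)q_X - (26q_X + q_X²). Setting ∂π_X/∂q_X = 0: 372 - 10q_X - 4(q_I) = 0.
Ionix's profit: π_I = (398 - 4Q)q_I - (193q_I + 2q_I²). Setting ∂π_I/∂q_I = 0: 205 - 12q_I - 4(q_X) = 0.
Rearranging gives the reaction functions q_X = (372 - 4q_I)/10 and q_I = (205 - 4q_X)/12.
Solving the pair: q_X = 911/26, q_I = 281/52.
Total output Q = 40.4423, so price P = 398 - 4·40.4423 = 236.2308.

236.23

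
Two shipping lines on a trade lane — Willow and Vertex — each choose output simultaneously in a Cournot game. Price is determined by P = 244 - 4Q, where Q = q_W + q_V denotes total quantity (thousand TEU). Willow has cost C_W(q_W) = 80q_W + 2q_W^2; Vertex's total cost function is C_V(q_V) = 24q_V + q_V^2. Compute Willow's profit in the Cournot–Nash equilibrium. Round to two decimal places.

320.41

Willow's profit: π_W = (244 - 4Q)q_W - (80q_W + 2q_W²). Setting ∂π_W/∂q_W = 0: 164 - 12q_W - 4(q_V) = 0.
Vertex's first-order condition: 220 - 10q_V - 4(q_W) = 0.
Rearranging gives the reaction functions q_W = (164 - 4q_V)/12 and q_V = (220 - 4q_W)/10.
Substituting one into the other gives q_W = 95/13 and q_V = 248/13.
Price P = 244 - 4·(343/13) = 1800/13.
Willow's profit: (1800/13)·(95/13) - 80·(95/13) - 2(95/13)² = 320.4142.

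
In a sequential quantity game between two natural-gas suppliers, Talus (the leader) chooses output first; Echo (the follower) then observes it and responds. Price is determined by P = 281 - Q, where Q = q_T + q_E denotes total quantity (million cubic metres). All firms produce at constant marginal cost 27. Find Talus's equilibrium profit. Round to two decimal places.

8064.50

Solve by backward induction. Given q_T, the follower Echo maximises π_E = (281 - q_T - q_E)q_E - 27q_E.
Follower FOC: 254 - q_T - 2q_E = 0, so q_E(q_T) = (254 - q_T)/2.
Talus substitutes q_E(q_T) into its own profit: π_T = q_T(281 - q_T - (254 - q_T)/2) - 27q_T = (154 - (1/2)q_T)q_T - 27q_T.
Maximising: ∂π_T/∂q_T = 127 - q_T = 0, giving q_T = 127.
Then q_E = (254 - 127)/2 = 127/2.
Price P = 281 - 381/2 = 181/2.
Talus's profit: (181/2 - 27)·127 = 8064.5000.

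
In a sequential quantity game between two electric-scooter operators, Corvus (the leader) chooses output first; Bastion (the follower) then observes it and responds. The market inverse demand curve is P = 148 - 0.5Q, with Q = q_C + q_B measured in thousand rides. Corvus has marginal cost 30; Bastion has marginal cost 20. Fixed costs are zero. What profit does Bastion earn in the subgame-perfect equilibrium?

2738

Solve by backward induction. Given q_C, the follower Bastion maximises π_B = (148 - (1/2)q_C - (1/2)q_B)q_B - 20q_B.
Setting the follower's marginal profit to zero, 128 - (1/2)q_C - q_B = 0, i.e. q_B = (128 - (1/2)q_C).
Corvus substitutes q_B(q_C) into its own profit: π_C = q_C(148 - (1/2)q_C - (128 - (1/2)q_C)/2) - 30q_C = (84 - (1/4)q_C)q_C - 30q_C.
Maximising: ∂π_C/∂q_C = 54 - (1/2)q_C = 0, giving q_C = 108.
Then q_B = (128 - (1/2)·108) = 74.
Price P = 148 - (1/2)·182 = 57.
Bastion's profit: (57 - 20)·74 = 2738.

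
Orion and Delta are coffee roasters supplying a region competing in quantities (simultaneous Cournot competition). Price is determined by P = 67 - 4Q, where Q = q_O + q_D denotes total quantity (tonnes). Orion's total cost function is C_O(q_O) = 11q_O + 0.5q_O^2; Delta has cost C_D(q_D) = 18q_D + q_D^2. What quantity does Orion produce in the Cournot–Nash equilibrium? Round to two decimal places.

Orion's profit: π_O = (67 - 4Q)q_O - (11q_O + (1/2)q_O²). Setting ∂π_O/∂q_O = 0: 56 - 9q_O - 4(q_D) = 0.
Delta's profit: π_D = (67 - 4Q)q_D - (18q_D + q_D²). Setting ∂π_D/∂q_D = 0: 49 - 10q_D - 4(q_O) = 0.
Rearranging gives the reaction functions q_O = (56 - 4q_D)/9 and q_D = (49 - 4q_O)/10.
Solving the pair: q_O = 182/37, q_D = 217/74.

4.92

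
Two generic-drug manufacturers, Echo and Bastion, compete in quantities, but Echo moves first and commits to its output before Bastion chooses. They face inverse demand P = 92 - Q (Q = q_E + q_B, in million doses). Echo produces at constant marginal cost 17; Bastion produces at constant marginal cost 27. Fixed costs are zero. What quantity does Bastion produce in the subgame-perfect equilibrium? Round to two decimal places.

11.25

Solve by backward induction. Given q_E, the follower Bastion maximises π_B = (92 - q_E - q_B)q_B - 27q_B.
Follower FOC: 65 - q_E - 2q_B = 0, so q_B(q_E) = (65 - q_E)/2.
Echo substitutes q_B(q_E) into its own profit: π_E = q_E(92 - q_E - (65 - q_E)/2) - 17q_E = (119/2 - (1/2)q_E)q_E - 17q_E.
Leader FOC: 85/2 - q_E = 0, so q_E = 85/2.
Then q_B = (65 - 85/2)/2 = 45/4.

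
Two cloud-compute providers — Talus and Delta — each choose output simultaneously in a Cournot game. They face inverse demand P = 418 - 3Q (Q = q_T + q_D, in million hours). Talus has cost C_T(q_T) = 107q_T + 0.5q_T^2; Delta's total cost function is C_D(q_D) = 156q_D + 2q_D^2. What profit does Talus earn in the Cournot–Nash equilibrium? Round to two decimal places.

Talus's profit: π_T = (418 - 3Q)q_T - (107q_T + (1/2)q_T²). Setting ∂π_T/∂q_T = 0: 311 - 7q_T - 3(q_D) = 0.
Delta's profit: π_D = (418 - 3Q)q_D - (156q_D + 2q_D²). Setting ∂π_D/∂q_D = 0: 262 - 10q_D - 3(q_T) = 0.
Best responses: q_T = (311 - 3q_D)/7, q_D = (262 - 3q_T)/10.
Substituting one into the other gives q_T = 38.0984 and q_D = 901/61.
Price P = 418 - 3·52.8689 = 259.3934.
Talus's profit: 259.3934·38.0984 - 107·38.0984 - (1/2)·38.0984² = 5080.1978.

5080.20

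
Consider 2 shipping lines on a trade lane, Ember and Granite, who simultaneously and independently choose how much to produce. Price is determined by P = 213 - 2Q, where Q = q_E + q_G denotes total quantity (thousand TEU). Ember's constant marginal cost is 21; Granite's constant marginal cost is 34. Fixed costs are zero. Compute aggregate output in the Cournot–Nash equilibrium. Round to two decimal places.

61.83

Ember's profit: π_E = (213 - 2Q)q_E - (21q_E). Setting ∂π_E/∂q_E = 0: 192 - 4q_E - 2(q_G) = 0.
Granite's profit: π_G = (213 - 2Q)q_G - (34q_G). Setting ∂π_G/∂q_G = 0: 179 - 4q_G - 2(q_E) = 0.
So q_E = (192 - 2q_G)/4 and q_G = (179 - 2q_E)/4.
Substituting one into the other gives q_E = 205/6 and q_G = 83/3.
Total output Q = 205/6 + 83/3 = 371/6.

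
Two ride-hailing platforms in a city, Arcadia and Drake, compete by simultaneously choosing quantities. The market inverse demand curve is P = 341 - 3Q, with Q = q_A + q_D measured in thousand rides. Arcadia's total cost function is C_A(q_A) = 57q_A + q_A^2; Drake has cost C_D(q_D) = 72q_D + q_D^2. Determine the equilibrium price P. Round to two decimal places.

190.18

Arcadia's profit: π_A = (341 - 3Q)q_A - (57q_A + q_A²). Setting ∂π_A/∂q_A = 0: 284 - 8q_A - 3(q_D) = 0.
Drake's first-order condition: 269 - 8q_D - 3(q_A) = 0.
Rearranging gives the reaction functions q_A = (284 - 3q_D)/8 and q_D = (269 - 3q_A)/8.
Solving the pair: q_A = 293/11, q_D = 260/11.
Total output Q = 553/11, so price P = 341 - 3·(553/11) = 190.1818.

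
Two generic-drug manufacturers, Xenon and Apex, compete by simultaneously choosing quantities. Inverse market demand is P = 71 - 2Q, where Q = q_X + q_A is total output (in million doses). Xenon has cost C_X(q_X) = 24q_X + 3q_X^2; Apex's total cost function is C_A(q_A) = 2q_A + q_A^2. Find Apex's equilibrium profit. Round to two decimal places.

Xenon's profit: π_X = (71 - 2Q)q_X - (24q_X + 3q_X²). Setting ∂π_X/∂q_X = 0: 47 - 10q_X - 2(q_A) = 0.
Apex's profit: π_A = (71 - 2Q)q_A - (2q_A + q_A²). Setting ∂π_A/∂q_A = 0: 69 - 6q_A - 2(q_X) = 0.
Best responses: q_X = (47 - 2q_A)/10, q_A = (69 - 2q_X)/6.
Substituting one into the other gives q_X = 18/7 and q_A = 149/14.
Price P = 71 - 2·(185/14) = 312/7.
Apex's profit: (312/7)·(149/14) - 2·(149/14) - (149/14)² = 339.8112.

339.81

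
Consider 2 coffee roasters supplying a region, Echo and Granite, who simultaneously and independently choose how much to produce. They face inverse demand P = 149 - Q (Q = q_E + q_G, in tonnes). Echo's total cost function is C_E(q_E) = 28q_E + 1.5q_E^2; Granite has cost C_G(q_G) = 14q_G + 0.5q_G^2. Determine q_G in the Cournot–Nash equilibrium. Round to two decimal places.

Echo's profit: π_E = (149 - Q)q_E - (28q_E + (3/2)q_E²). Setting ∂π_E/∂q_E = 0: 121 - 5q_E - (q_G) = 0.
Granite's first-order condition: 135 - 3q_G - (q_E) = 0.
So q_E = (121 - q_G)/5 and q_G = (135 - q_E)/3.
Substituting one into the other gives q_E = 114/7 and q_G = 277/7.

39.57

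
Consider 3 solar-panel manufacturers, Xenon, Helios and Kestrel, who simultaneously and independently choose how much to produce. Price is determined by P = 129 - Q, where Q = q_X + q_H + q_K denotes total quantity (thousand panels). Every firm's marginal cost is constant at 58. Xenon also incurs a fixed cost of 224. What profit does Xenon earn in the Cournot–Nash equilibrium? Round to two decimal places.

91.06

Each firm earns π_i = (129 - Q)q_i - 58q_i.
First-order condition (treating rivals' output as given): 71 - 2q_i - Σ_{j≠i} q_j = 0.
By symmetry each firm produces the same amount; substituting Σ_{j≠i} q_j = 2q_i yields q_i = 71/4.
Price P = 129 - 213/4 = 303/4.
Xenon's profit: (303/4 - 58)·(71/4) - 224 = 1457/16.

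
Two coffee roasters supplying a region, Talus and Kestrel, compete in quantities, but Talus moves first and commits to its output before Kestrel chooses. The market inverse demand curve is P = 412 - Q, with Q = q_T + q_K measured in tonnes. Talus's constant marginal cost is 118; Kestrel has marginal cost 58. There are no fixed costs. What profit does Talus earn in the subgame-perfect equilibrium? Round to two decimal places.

6844.50

The follower Kestrel best-responds to any q_T: π_K = (412 - Q)q_K - 58q_K.
Follower FOC: 354 - q_T - 2q_K = 0, so q_K(q_T) = (354 - q_T)/2.
The leader anticipates this reaction. Substituting into P = 412 - Q gives P = 235 - (1/2)q_T, so π_T = (235 - (1/2)q_T)q_T - 118q_T.
Maximising: ∂π_T/∂q_T = 117 - q_T = 0, giving q_T = 117.
Then q_K = (354 - 117)/2 = 237/2.
Price P = 412 - 471/2 = 353/2.
Talus's profit: (353/2 - 118)·117 = 6844.5000.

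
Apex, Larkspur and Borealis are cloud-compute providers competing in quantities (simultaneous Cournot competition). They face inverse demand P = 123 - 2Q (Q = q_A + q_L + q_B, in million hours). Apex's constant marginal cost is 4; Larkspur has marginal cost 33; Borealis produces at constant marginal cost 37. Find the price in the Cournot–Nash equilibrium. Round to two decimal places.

49.25

Apex's profit: π_A = (123 - 2Q)q_A - (4q_A). Setting ∂π_A/∂q_A = 0: 119 - 4q_A - 2(q_L + q_B) = 0.
Larkspur's profit: π_L = (123 - 2Q)q_L - (33q_L). Setting ∂π_L/∂q_L = 0: 90 - 4q_L - 2(q_A + q_B) = 0.
Borealis's first-order condition: 86 - 4q_B - 2(q_A + q_L) = 0.
Adding the 3 first-order conditions: 295 − 8Q = 0, so Q = 295/8.
Back-substituting: q_A = (119 − 295/4)/2 = 181/8, q_L = (90 − 295/4)/2 = 65/8, q_B = (86 − 295/4)/2 = 49/8.
Total output Q = 295/8, so price P = 123 - 2·(295/8) = 197/4.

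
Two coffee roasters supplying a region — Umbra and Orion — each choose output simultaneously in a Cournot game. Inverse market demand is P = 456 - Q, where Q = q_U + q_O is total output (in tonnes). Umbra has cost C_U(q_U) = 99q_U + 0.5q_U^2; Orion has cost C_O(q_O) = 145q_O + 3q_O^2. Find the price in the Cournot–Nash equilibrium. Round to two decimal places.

Umbra's profit: π_U = (456 - Q)q_U - (99q_U + (1/2)q_U²). Setting ∂π_U/∂q_U = 0: 357 - 3q_U - (q_O) = 0.
Orion's profit: π_O = (456 - Q)q_O - (145q_O + 3q_O²). Setting ∂π_O/∂q_O = 0: 311 - 8q_O - (q_U) = 0.
So q_U = (357 - q_O)/3 and q_O = (311 - q_U)/8.
Substituting one into the other gives q_U = 110.6522 and q_O = 576/23.
Total output Q = 135.6957, so price P = 456 - 135.6957 = 320.3043.

320.30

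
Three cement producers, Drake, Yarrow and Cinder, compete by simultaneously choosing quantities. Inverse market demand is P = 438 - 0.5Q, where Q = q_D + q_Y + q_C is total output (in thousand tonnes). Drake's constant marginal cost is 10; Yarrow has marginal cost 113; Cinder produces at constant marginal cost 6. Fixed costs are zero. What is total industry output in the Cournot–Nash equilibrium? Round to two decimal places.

592.50

Drake's profit: π_D = (438 - 0.5Q)q_D - (10q_D). Setting ∂π_D/∂q_D = 0: 428 - q_D - (1/2)(q_Y + q_C) = 0.
Yarrow's first-order condition: 325 - q_Y - (1/2)(q_D + q_C) = 0.
Cinder's first-order condition: 432 - q_C - (1/2)(q_D + q_Y) = 0.
Summing all 3 equations gives 1185 − 2Q = 0, hence Q = 1185/2.
Back-substituting: q_D = (428 − 1185/4)/(1/2) = 527/2, q_Y = (325 − 1185/4)/(1/2) = 115/2, q_C = (432 − 1185/4)/(1/2) = 543/2.
Total output Q = 527/2 + 115/2 + 543/2 = 1185/2.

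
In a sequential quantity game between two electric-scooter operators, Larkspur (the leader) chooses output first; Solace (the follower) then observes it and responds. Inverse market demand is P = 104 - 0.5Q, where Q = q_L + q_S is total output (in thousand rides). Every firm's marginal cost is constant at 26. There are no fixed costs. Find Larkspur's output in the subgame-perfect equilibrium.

Solve by backward induction. Given q_L, the follower Solace maximises π_S = (104 - (1/2)q_L - (1/2)q_S)q_S - 26q_S.
Setting the follower's marginal profit to zero, 78 - (1/2)q_L - q_S = 0, i.e. q_S = (78 - (1/2)q_L).
The leader anticipates this reaction. Substituting into P = 104 - 0.5Q gives P = 65 - (1/4)q_L, so π_L = (65 - (1/4)q_L)q_L - 26q_L.
Maximising: ∂π_L/∂q_L = 39 - (1/2)q_L = 0, giving q_L = 78.
Then q_S = (78 - (1/2)·78) = 39.

78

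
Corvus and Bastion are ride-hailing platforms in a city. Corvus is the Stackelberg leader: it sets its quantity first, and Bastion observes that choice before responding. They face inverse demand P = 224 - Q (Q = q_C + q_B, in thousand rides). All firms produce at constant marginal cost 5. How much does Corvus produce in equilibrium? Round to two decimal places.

Solve by backward induction. Given q_C, the follower Bastion maximises π_B = (224 - q_C - q_B)q_B - 5q_B.
Setting the follower's marginal profit to zero, 219 - q_C - 2q_B = 0, i.e. q_B = (219 - q_C)/2.
The leader anticipates this reaction. Substituting into P = 224 - Q gives P = 229/2 - (1/2)q_C, so π_C = (229/2 - (1/2)q_C)q_C - 5q_C.
Leader FOC: 219/2 - q_C = 0, so q_C = 219/2.
Then q_B = (219 - 219/2)/2 = 219/4.

109.50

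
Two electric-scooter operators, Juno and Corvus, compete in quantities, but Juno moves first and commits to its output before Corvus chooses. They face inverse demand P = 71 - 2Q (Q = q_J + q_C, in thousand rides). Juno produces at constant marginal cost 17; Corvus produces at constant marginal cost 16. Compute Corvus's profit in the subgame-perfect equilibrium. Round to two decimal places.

101.53

Solve by backward induction. Given q_J, the follower Corvus maximises π_C = (71 - 2q_J - 2q_C)q_C - 16q_C.
Setting the follower's marginal profit to zero, 55 - 2q_J - 4q_C = 0, i.e. q_C = (55 - 2q_J)/4.
Juno substitutes q_C(q_J) into its own profit: π_J = q_J(71 - 2q_J - (55 - 2q_J)/2) - 17q_J = (87/2 - q_J)q_J - 17q_J.
Leader FOC: 53/2 - 2q_J = 0, so q_J = 53/4.
Then q_C = (55 - 2·(53/4))/4 = 57/8.
Price P = 71 - 2·(163/8) = 121/4.
Corvus's profit: (121/4 - 16)·(57/8) = 101.5313.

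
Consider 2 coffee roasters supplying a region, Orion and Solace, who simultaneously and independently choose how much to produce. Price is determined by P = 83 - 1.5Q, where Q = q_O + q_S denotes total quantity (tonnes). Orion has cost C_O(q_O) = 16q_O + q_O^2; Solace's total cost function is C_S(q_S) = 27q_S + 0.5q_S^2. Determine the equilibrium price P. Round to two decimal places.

Orion's profit: π_O = (83 - 1.5Q)q_O - (16q_O + q_O²). Setting ∂π_O/∂q_O = 0: 67 - 5q_O - (3/2)(q_S) = 0.
Solace's first-order condition: 56 - 4q_S - (3/2)(q_O) = 0.
So q_O = (67 - (3/2)q_S)/5 and q_S = (56 - (3/2)q_O)/4.
Solving the pair: q_O = 736/71, q_S = 718/71.
Total output Q = 1454/71, so price P = 83 - (3/2)·(1454/71) = 52.2817.

52.28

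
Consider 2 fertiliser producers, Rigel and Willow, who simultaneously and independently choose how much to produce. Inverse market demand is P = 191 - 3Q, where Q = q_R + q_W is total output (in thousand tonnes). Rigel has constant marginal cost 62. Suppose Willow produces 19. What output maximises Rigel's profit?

12

With the rival's output fixed at 19, Rigel's profit is π_R = (191 - 3·19 - 3q_R)q_R - (62q_R) = (134 - 3q_R)q_R - (62q_R).
∂π_R/∂q_R = 72 - 6q_R = 0, so q_R = 12.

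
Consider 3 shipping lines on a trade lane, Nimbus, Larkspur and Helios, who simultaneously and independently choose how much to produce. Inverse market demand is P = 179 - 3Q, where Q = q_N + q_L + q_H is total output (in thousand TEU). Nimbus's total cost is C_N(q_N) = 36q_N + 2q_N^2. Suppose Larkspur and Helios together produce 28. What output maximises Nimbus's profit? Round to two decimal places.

5.90

With rivals' combined output fixed at 28, Nimbus's profit is π_N = (179 - 3·28 - 3q_N)q_N - (36q_N + 2q_N²) = (95 - 3q_N)q_N - (36q_N + 2q_N²).
∂π_N/∂q_N = 59 - 10q_N = 0, so q_N = 59/10.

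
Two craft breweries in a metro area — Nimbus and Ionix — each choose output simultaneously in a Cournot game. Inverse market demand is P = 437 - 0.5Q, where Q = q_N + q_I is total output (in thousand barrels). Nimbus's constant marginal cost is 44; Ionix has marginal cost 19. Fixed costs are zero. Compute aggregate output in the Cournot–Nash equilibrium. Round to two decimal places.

540.67

Nimbus's profit: π_N = (437 - 0.5Q)q_N - (44q_N). Setting ∂π_N/∂q_N = 0: 393 - q_N - (1/2)(q_I) = 0.
Ionix's profit: π_I = (437 - 0.5Q)q_I - (19q_I). Setting ∂π_I/∂q_I = 0: 418 - q_I - (1/2)(q_N) = 0.
Rearranging gives the reaction functions q_N = (393 - (1/2)q_I) and q_I = (418 - (1/2)q_N).
Substituting one into the other gives q_N = 736/3 and q_I = 886/3.
Total output Q = 736/3 + 886/3 = 1622/3.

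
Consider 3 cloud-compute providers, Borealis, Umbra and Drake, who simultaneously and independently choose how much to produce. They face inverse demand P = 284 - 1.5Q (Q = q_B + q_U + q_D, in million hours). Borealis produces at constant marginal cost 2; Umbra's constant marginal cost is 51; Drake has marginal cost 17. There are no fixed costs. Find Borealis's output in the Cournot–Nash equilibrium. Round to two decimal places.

57.67

Borealis's profit: π_B = (284 - 1.5Q)q_B - (2q_B). Setting ∂π_B/∂q_B = 0: 282 - 3q_B - (3/2)(q_U + q_D) = 0.
Umbra's profit: π_U = (284 - 1.5Q)q_U - (51q_U). Setting ∂π_U/∂q_U = 0: 233 - 3q_U - (3/2)(q_B + q_D) = 0.
Drake's profit: π_D = (284 - 1.5Q)q_D - (17q_D). Setting ∂π_D/∂q_D = 0: 267 - 3q_D - (3/2)(q_B + q_U) = 0.
Summing all 3 equations gives 782 − 6Q = 0, hence Q = 391/3.
Back-substituting: q_B = (282 − 391/2)/(3/2) = 173/3, q_U = (233 − 391/2)/(3/2) = 25, q_D = (267 − 391/2)/(3/2) = 143/3.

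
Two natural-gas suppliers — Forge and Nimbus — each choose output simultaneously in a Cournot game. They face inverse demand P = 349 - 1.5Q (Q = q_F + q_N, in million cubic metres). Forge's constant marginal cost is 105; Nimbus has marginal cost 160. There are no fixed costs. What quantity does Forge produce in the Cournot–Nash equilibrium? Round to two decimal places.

66.44

Forge's profit: π_F = (349 - 1.5Q)q_F - (105q_F). Setting ∂π_F/∂q_F = 0: 244 - 3q_F - (3/2)(q_N) = 0.
Nimbus's first-order condition: 189 - 3q_N - (3/2)(q_F) = 0.
Rearranging gives the reaction functions q_F = (244 - (3/2)q_N)/3 and q_N = (189 - (3/2)q_F)/3.
Solving the pair: q_F = 598/9, q_N = 268/9.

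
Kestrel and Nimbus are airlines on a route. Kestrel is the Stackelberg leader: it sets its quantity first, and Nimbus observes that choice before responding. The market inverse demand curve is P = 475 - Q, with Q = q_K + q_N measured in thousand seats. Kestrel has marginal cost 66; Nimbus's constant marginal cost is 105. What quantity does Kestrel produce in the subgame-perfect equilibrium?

The follower Nimbus best-responds to any q_K: π_N = (475 - Q)q_N - 105q_N.
Setting the follower's marginal profit to zero, 370 - q_K - 2q_N = 0, i.e. q_N = (370 - q_K)/2.
Kestrel substitutes q_N(q_K) into its own profit: π_K = q_K(475 - q_K - (370 - q_K)/2) - 66q_K = (290 - (1/2)q_K)q_K - 66q_K.
Maximising: ∂π_K/∂q_K = 224 - q_K = 0, giving q_K = 224.
Then q_N = (370 - 224)/2 = 73.

224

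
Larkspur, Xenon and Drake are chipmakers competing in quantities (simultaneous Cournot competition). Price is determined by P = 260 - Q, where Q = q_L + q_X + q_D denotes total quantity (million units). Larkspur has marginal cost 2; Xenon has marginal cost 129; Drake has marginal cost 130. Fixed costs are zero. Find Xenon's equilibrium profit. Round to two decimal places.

1.56

Larkspur's profit: π_L = (260 - Q)q_L - (2q_L). Setting ∂π_L/∂q_L = 0: 258 - 2q_L - (q_X + q_D) = 0.
Xenon's profit: π_X = (260 - Q)q_X - (129q_X). Setting ∂π_X/∂q_X = 0: 131 - 2q_X - (q_L + q_D) = 0.
Drake's first-order condition: 130 - 2q_D - (q_L + q_X) = 0.
Summing all 3 equations gives 519 − 4Q = 0, hence Q = 519/4.
Back-substituting: q_L = (258 − 519/4) = 513/4, q_X = (131 − 519/4) = 5/4, q_D = (130 − 519/4) = 1/4.
Price P = 260 - 519/4 = 521/4.
Xenon's profit: (521/4 - 129)·(5/4) = 25/16.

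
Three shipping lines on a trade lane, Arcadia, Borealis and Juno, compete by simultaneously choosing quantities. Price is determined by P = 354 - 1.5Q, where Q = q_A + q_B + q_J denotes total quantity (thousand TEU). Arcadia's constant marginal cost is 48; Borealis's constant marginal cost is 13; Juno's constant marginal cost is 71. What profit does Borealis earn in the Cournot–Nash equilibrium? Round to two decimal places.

Arcadia's profit: π_A = (354 - 1.5Q)q_A - (48q_A). Setting ∂π_A/∂q_A = 0: 306 - 3q_A - (3/2)(q_B + q_J) = 0.
Borealis's first-order condition: 341 - 3q_B - (3/2)(q_A + q_J) = 0.
Juno's first-order condition: 283 - 3q_J - (3/2)(q_A + q_B) = 0.
Adding the 3 first-order conditions: 930 − 6Q = 0, so Q = 155.
Back-substituting: q_A = (306 − 465/2)/(3/2) = 49, q_B = (341 − 465/2)/(3/2) = 217/3, q_J = (283 − 465/2)/(3/2) = 101/3.
Price P = 354 - (3/2)·155 = 243/2.
Borealis's profit: (243/2 - 13)·(217/3) = 7848.1667.

7848.17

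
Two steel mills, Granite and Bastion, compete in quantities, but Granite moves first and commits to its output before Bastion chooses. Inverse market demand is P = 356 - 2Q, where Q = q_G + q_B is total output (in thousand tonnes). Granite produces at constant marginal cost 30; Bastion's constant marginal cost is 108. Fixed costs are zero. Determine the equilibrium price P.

The follower Bastion best-responds to any q_G: π_B = (356 - 2Q)q_B - 108q_B.
Follower FOC: 248 - 2q_G - 4q_B = 0, so q_B(q_G) = (248 - 2q_G)/4.
The leader anticipates this reaction. Substituting into P = 356 - 2Q gives P = 232 - q_G, so π_G = (232 - q_G)q_G - 30q_G.
Maximising: ∂π_G/∂q_G = 202 - 2q_G = 0, giving q_G = 101.
Then q_B = (248 - 2·101)/4 = 23/2.
Total output Q = 225/2, so price P = 356 - 2·(225/2) = 131.

131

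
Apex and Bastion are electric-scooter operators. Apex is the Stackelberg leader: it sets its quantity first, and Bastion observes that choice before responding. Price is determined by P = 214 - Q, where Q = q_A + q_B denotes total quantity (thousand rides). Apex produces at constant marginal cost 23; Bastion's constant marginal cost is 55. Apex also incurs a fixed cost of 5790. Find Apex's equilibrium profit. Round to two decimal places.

Solve by backward induction. Given q_A, the follower Bastion maximises π_B = (214 - q_A - q_B)q_B - 55q_B.
Follower FOC: 159 - q_A - 2q_B = 0, so q_B(q_A) = (159 - q_A)/2.
Apex substitutes q_B(q_A) into its own profit: π_A = q_A(214 - q_A - (159 - q_A)/2) - 23q_A = (269/2 - (1/2)q_A)q_A - 23q_A.
Leader FOC: 223/2 - q_A = 0, so q_A = 223/2.
Then q_B = (159 - 223/2)/2 = 95/4.
Price P = 214 - 541/4 = 315/4.
Apex's profit: (315/4 - 23)·(223/2) - 5790 = 426.1250.

426.13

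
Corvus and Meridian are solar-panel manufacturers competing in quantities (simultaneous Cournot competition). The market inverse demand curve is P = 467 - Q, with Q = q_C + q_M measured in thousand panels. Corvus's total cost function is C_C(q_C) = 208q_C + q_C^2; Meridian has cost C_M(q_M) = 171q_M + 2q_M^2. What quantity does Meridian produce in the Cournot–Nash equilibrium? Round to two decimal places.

40.22

Corvus's profit: π_C = (467 - Q)q_C - (208q_C + q_C²). Setting ∂π_C/∂q_C = 0: 259 - 4q_C - (q_M) = 0.
Meridian's profit: π_M = (467 - Q)q_M - (171q_M + 2q_M²). Setting ∂π_M/∂q_M = 0: 296 - 6q_M - (q_C) = 0.
Best responses: q_C = (259 - q_M)/4, q_M = (296 - q_C)/6.
Solving the pair: q_C = 1258/23, q_M = 925/23.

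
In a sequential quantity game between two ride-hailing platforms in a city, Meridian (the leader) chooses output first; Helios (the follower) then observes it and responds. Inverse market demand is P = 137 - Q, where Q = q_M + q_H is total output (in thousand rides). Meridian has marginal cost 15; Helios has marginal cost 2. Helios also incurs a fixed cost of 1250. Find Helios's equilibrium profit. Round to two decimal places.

370.06

Solve by backward induction. Given q_M, the follower Helios maximises π_H = (137 - q_M - q_H)q_H - 2q_H.
Setting the follower's marginal profit to zero, 135 - q_M - 2q_H = 0, i.e. q_H = (135 - q_M)/2.
Meridian substitutes q_H(q_M) into its own profit: π_M = q_M(137 - q_M - (135 - q_M)/2) - 15q_M = (139/2 - (1/2)q_M)q_M - 15q_M.
Maximising: ∂π_M/∂q_M = 109/2 - q_M = 0, giving q_M = 109/2.
Then q_H = (135 - 109/2)/2 = 161/4.
Price P = 137 - 379/4 = 169/4.
Helios's profit: (169/4 - 2)·(161/4) - 1250 = 370.0625.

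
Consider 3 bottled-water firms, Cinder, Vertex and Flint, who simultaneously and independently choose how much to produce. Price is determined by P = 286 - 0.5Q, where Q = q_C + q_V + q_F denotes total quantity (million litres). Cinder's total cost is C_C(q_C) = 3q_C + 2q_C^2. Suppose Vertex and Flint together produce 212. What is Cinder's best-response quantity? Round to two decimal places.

35.40

With rivals' combined output fixed at 212, Cinder's profit is π_C = (286 - (1/2)·212 - (1/2)q_C)q_C - (3q_C + 2q_C²) = (180 - (1/2)q_C)q_C - (3q_C + 2q_C²).
∂π_C/∂q_C = 177 - 5q_C = 0, so q_C = 177/5.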